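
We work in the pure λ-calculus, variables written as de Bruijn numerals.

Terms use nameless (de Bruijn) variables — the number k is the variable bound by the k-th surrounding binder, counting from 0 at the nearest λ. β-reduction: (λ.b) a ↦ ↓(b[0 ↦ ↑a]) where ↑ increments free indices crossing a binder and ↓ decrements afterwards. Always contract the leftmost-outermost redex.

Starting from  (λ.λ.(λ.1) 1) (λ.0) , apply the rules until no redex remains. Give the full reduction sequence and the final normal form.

Answer: normal form = λ.0  (in 2 steps)

Derivation:
  start: (λ.λ.(λ.1) 1) (λ.0)
  step 1: λ.(λ.1) (λ.0)
  step 2: λ.0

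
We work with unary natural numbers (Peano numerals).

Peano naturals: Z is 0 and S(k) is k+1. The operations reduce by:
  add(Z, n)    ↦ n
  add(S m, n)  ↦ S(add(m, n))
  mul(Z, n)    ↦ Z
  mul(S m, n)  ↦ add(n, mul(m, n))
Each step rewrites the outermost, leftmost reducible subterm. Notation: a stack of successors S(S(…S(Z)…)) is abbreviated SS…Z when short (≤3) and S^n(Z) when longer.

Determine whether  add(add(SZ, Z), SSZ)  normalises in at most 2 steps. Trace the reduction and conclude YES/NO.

  start: add(add(SZ, Z), SSZ)
  step 1: add(S(add(Z, Z)), SSZ)
  step 2: S(add(add(Z, Z), SSZ))

Answer: NO — after 2 steps the term is S(add(add(Z, Z), SSZ)), not yet normal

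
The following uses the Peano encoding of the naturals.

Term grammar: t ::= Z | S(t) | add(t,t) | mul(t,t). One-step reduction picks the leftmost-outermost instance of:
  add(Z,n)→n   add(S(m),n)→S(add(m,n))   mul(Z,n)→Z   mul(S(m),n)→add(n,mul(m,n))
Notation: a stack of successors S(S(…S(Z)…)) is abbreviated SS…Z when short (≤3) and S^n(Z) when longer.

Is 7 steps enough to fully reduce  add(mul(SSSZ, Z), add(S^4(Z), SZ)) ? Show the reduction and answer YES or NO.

Answer: NO — after 7 steps the term is add(Z, add(S^4(Z), SZ)), not yet normal

Working:
  start: add(mul(SSSZ, Z), add(S^4(Z), SZ))
  [1] add(add(Z, mul(SSZ, Z)), add(S^4(Z), SZ))
  [2] add(mul(SSZ, Z), add(S^4(Z), SZ))
  [3] add(add(Z, mul(SZ, Z)), add(S^4(Z), SZ))
  [4] add(mul(SZ, Z), add(S^4(Z), SZ))
  [5] add(add(Z, mul(Z, Z)), add(S^4(Z), SZ))
  [6] add(mul(Z, Z), add(S^4(Z), SZ))
  [7] add(Z, add(S^4(Z), SZ))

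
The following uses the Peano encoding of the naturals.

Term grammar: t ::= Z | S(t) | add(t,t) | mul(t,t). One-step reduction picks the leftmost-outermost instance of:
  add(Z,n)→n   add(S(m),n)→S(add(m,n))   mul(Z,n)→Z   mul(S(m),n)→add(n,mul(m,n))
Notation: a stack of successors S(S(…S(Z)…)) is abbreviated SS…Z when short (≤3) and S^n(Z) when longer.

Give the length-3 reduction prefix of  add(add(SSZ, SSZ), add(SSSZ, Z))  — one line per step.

  start: add(add(SSZ, SSZ), add(SSSZ, Z))
  [1] add(S(add(SZ, SSZ)), add(SSSZ, Z))
  [2] S(add(add(SZ, SSZ), add(SSSZ, Z)))
  [3] S(add(S(add(Z, SSZ)), add(SSSZ, Z)))

Answer: after 3 steps: S(add(S(add(Z, SSZ)), add(SSSZ, Z)))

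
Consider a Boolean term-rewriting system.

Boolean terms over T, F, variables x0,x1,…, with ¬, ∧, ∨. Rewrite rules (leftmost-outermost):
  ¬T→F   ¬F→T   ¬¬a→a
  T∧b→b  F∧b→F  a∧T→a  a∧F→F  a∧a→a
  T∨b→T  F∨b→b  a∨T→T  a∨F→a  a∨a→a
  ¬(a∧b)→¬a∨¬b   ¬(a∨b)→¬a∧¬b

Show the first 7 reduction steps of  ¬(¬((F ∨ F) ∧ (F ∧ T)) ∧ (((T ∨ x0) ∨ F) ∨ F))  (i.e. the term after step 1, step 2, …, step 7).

Answer: after 7 steps: (¬(T ∨ x0) ∧ ¬F) ∧ ¬F

Derivation:
  start: ¬(¬((F ∨ F) ∧ (F ∧ T)) ∧ (((T ∨ x0) ∨ F) ∨ F))
  step 1: ¬¬((F ∨ F) ∧ (F ∧ T)) ∨ ¬(((T ∨ x0) ∨ F) ∨ F)
  step 2: ((F ∨ F) ∧ (F ∧ T)) ∨ ¬(((T ∨ x0) ∨ F) ∨ F)
  step 3: (F ∧ (F ∧ T)) ∨ ¬(((T ∨ x0) ∨ F) ∨ F)
  step 4: F ∨ ¬(((T ∨ x0) ∨ F) ∨ F)
  step 5: ¬(((T ∨ x0) ∨ F) ∨ F)
  step 6: ¬((T ∨ x0) ∨ F) ∧ ¬F
  step 7: (¬(T ∨ x0) ∧ ¬F) ∧ ¬F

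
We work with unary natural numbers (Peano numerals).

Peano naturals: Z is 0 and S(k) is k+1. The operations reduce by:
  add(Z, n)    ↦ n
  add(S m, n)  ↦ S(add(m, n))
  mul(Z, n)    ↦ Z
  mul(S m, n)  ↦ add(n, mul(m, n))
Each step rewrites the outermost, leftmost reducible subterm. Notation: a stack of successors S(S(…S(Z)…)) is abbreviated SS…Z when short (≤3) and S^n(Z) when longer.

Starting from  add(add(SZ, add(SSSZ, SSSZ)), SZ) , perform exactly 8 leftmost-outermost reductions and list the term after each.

Answer: after 8 steps: S(S(S(add(S(add(Z, SSSZ)), SZ))))

Working:
  start: add(add(SZ, add(SSSZ, SSSZ)), SZ)
  →1  add(S(add(Z, add(SSSZ, SSSZ))), SZ)
  →2  S(add(add(Z, add(SSSZ, SSSZ)), SZ))
  →3  S(add(add(SSSZ, SSSZ), SZ))
  →4  S(add(S(add(SSZ, SSSZ)), SZ))
  →5  S(S(add(add(SSZ, SSSZ), SZ)))
  →6  S(S(add(S(add(SZ, SSSZ)), SZ)))
  →7  S(S(S(add(add(SZ, SSSZ), SZ))))
  →8  S(S(S(add(S(add(Z, SSSZ)), SZ))))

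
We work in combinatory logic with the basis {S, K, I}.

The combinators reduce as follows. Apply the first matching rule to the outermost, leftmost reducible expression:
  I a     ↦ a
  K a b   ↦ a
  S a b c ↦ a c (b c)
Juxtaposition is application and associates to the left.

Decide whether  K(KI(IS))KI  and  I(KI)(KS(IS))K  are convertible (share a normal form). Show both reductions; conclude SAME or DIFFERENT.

Term A:
  start: K(KI(IS))KI
  [1] KI(IS)I
  [2] II
  [3] I

Term B:
  start: I(KI)(KS(IS))K
  [1] KI(KS(IS))K
  [2] IK
  [3] K

Answer: DIFFERENT — A ⇓ I, B ⇓ K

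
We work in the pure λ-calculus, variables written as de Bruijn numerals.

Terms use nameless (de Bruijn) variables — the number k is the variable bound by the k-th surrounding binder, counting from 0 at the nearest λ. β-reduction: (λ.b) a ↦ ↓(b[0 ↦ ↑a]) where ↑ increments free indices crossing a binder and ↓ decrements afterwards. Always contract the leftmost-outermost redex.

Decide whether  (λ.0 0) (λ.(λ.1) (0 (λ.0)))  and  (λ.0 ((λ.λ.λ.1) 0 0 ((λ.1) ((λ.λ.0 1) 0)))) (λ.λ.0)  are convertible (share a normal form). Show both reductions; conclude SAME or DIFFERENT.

Answer: SAME — A ⇓ λ.0, B ⇓ λ.0

Working:
Term A:
  start: (λ.0 0) (λ.(λ.1) (0 (λ.0)))
  →1  (λ.(λ.1) (0 (λ.0))) (λ.(λ.1) (0 (λ.0)))
  →2  (λ.λ.(λ.1) (0 (λ.0))) ((λ.(λ.1) (0 (λ.0))) (λ.0))
  →3  λ.(λ.1) (0 (λ.0))
  →4  λ.0

Term B:
  start: (λ.0 ((λ.λ.λ.1) 0 0 ((λ.1) ((λ.λ.0 1) 0)))) (λ.λ.0)
  →1  (λ.λ.0) ((λ.λ.λ.1) (λ.λ.0) (λ.λ.0) ((λ.λ.λ.0) ((λ.λ.0 1) (λ.λ.0))))
  →2  λ.0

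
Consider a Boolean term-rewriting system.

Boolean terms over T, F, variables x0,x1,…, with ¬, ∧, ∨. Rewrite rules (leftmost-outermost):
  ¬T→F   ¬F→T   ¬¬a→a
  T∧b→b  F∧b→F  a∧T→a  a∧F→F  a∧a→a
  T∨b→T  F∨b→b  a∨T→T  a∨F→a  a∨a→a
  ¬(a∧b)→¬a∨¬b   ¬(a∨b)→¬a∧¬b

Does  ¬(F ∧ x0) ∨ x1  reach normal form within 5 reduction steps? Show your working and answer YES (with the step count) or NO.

  start: ¬(F ∧ x0) ∨ x1
  →1  (¬F ∨ ¬x0) ∨ x1
  →2  (T ∨ ¬x0) ∨ x1
  →3  T ∨ x1
  →4  T

Answer: YES — reaches normal form T in 4 ≤ 5 steps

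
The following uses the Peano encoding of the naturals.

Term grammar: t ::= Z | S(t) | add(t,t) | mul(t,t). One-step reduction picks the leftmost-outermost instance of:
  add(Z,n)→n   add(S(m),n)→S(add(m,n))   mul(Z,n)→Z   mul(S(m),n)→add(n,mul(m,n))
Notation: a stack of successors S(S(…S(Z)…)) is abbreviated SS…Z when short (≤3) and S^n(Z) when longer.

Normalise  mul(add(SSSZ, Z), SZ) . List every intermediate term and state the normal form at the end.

  start: mul(add(SSSZ, Z), SZ)
  [1] mul(S(add(SSZ, Z)), SZ)
  [2] add(SZ, mul(add(SSZ, Z), SZ))
  [3] S(add(Z, mul(add(SSZ, Z), SZ)))
  [4] S(mul(add(SSZ, Z), SZ))
  [5] S(mul(S(add(SZ, Z)), SZ))
  [6] S(add(SZ, mul(add(SZ, Z), SZ)))
  [7] S(S(add(Z, mul(add(SZ, Z), SZ))))
  [8] S(S(mul(add(SZ, Z), SZ)))
  [9] S(S(mul(S(add(Z, Z)), SZ)))
  [10] S(S(add(SZ, mul(add(Z, Z), SZ))))
  [11] S(S(S(add(Z, mul(add(Z, Z), SZ)))))
  [12] S(S(S(mul(add(Z, Z), SZ))))
  [13] S(S(S(mul(Z, SZ))))
  [14] SSSZ

Answer: normal form = SSSZ  (in 14 steps)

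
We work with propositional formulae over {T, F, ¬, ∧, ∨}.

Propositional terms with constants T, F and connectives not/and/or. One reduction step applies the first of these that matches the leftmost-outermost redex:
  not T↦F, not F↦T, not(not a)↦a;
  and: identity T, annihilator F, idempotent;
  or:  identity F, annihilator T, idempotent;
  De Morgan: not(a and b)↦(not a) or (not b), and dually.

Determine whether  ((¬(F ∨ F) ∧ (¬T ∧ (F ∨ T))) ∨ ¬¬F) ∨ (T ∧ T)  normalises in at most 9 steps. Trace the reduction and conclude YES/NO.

  start: ((¬(F ∨ F) ∧ (¬T ∧ (F ∨ T))) ∨ ¬¬F) ∨ (T ∧ T)
  step 1: (((¬F ∧ ¬F) ∧ (¬T ∧ (F ∨ T))) ∨ ¬¬F) ∨ (T ∧ T)
  step 2: ((¬F ∧ (¬T ∧ (F ∨ T))) ∨ ¬¬F) ∨ (T ∧ T)
  step 3: ((T ∧ (¬T ∧ (F ∨ T))) ∨ ¬¬F) ∨ (T ∧ T)
  step 4: ((¬T ∧ (F ∨ T)) ∨ ¬¬F) ∨ (T ∧ T)
  step 5: ((F ∧ (F ∨ T)) ∨ ¬¬F) ∨ (T ∧ T)
  step 6: (F ∨ ¬¬F) ∨ (T ∧ T)
  step 7: ¬¬F ∨ (T ∧ T)
  step 8: F ∨ (T ∧ T)
  step 9: T ∧ T

Answer: NO — after 9 steps the term is T ∧ T, not yet normal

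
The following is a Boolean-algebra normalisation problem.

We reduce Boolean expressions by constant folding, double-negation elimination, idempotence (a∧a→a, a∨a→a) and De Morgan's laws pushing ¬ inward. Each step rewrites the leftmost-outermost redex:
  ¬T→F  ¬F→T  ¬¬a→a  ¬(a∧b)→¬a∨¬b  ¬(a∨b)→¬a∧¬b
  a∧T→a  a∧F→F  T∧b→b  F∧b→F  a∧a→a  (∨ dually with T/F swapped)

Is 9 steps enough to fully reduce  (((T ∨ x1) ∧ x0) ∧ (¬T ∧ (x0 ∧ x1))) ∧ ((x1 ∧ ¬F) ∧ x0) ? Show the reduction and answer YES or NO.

  start: (((T ∨ x1) ∧ x0) ∧ (¬T ∧ (x0 ∧ x1))) ∧ ((x1 ∧ ¬F) ∧ x0)
  step 1: ((T ∧ x0) ∧ (¬T ∧ (x0 ∧ x1))) ∧ ((x1 ∧ ¬F) ∧ x0)
  step 2: (x0 ∧ (¬T ∧ (x0 ∧ x1))) ∧ ((x1 ∧ ¬F) ∧ x0)
  step 3: (x0 ∧ (F ∧ (x0 ∧ x1))) ∧ ((x1 ∧ ¬F) ∧ x0)
  step 4: (x0 ∧ F) ∧ ((x1 ∧ ¬F) ∧ x0)
  step 5: F ∧ ((x1 ∧ ¬F) ∧ x0)
  step 6: F

Answer: YES — reaches normal form F in 6 ≤ 9 steps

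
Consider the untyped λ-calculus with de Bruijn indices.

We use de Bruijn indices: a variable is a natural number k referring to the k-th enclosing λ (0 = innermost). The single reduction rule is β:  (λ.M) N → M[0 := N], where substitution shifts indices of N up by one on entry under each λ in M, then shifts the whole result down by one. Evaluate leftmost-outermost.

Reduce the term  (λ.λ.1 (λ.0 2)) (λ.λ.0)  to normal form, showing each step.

Answer: normal form = λ.λ.0  (in 2 steps)

Working:
  start: (λ.λ.1 (λ.0 2)) (λ.λ.0)
  [1] λ.(λ.λ.0) (λ.0 (λ.λ.0))
  [2] λ.λ.0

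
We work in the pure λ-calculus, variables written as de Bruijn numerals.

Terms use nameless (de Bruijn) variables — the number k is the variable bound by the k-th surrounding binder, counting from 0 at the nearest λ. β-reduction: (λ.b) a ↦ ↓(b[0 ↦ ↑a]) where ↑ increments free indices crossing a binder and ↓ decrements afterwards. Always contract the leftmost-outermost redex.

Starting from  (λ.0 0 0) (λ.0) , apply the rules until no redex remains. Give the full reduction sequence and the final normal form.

  start: (λ.0 0 0) (λ.0)
  →1  (λ.0) (λ.0) (λ.0)
  →2  (λ.0) (λ.0)
  →3  λ.0

Answer: normal form = λ.0  (in 3 steps)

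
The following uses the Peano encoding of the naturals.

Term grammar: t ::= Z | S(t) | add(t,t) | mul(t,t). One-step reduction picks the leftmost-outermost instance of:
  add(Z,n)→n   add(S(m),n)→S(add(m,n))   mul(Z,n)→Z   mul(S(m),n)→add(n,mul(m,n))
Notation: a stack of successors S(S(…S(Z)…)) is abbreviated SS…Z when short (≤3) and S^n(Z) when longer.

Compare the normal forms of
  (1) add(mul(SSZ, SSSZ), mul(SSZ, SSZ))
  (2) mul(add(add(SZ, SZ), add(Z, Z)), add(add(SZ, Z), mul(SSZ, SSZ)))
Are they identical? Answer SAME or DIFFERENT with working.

Answer: SAME — A ⇓ S^10(Z), B ⇓ S^10(Z)

Reduction:
Term A:
  start: add(mul(SSZ, SSSZ), mul(SSZ, SSZ))
  [1] add(add(SSSZ, mul(SZ, SSSZ)), mul(SSZ, SSZ))
  [2] add(S(add(SSZ, mul(SZ, SSSZ))), mul(SSZ, SSZ))
  [3] S(add(add(SSZ, mul(SZ, SSSZ)), mul(SSZ, SSZ)))
  [4] S(add(S(add(SZ, mul(SZ, SSSZ))), mul(SSZ, SSZ)))
  [5] S(S(add(add(SZ, mul(SZ, SSSZ)), mul(SSZ, SSZ))))
  [6] S(S(add(S(add(Z, mul(SZ, SSSZ))), mul(SSZ, SSZ))))
  [7] S(S(S(add(add(Z, mul(SZ, SSSZ)), mul(SSZ, SSZ)))))
  [8] S(S(S(add(mul(SZ, SSSZ), mul(SSZ, SSZ)))))
  [9] S(S(S(add(add(SSSZ, mul(Z, SSSZ)), mul(SSZ, SSZ)))))
  [10] S(S(S(add(S(add(SSZ, mul(Z, SSSZ))), mul(SSZ, SSZ)))))
  [11] S(S(S(S(add(add(SSZ, mul(Z, SSSZ)), mul(SSZ, SSZ))))))
  [12] S(S(S(S(add(S(add(SZ, mul(Z, SSSZ))), mul(SSZ, SSZ))))))
  [13] S(S(S(S(S(add(add(SZ, mul(Z, SSSZ)), mul(SSZ, SSZ)))))))
  [14] S(S(S(S(S(add(S(add(Z, mul(Z, SSSZ))), mul(SSZ, SSZ)))))))
  [15] S(S(S(S(S(S(add(add(Z, mul(Z, SSSZ)), mul(SSZ, SSZ))))))))
  [16] S(S(S(S(S(S(add(mul(Z, SSSZ), mul(SSZ, SSZ))))))))
  [17] S(S(S(S(S(S(add(Z, mul(SSZ, SSZ))))))))
  [18] S(S(S(S(S(S(mul(SSZ, SSZ)))))))
  [19] S(S(S(S(S(S(add(SSZ, mul(SZ, SSZ))))))))
  [20] S(S(S(S(S(S(S(add(SZ, mul(SZ, SSZ)))))))))
  [21] S(S(S(S(S(S(S(S(add(Z, mul(SZ, SSZ))))))))))
  [22] S(S(S(S(S(S(S(S(mul(SZ, SSZ)))))))))
  [23] S(S(S(S(S(S(S(S(add(SSZ, mul(Z, SSZ))))))))))
  [24] S(S(S(S(S(S(S(S(S(add(SZ, mul(Z, SSZ)))))))))))
  [25] S(S(S(S(S(S(S(S(S(S(add(Z, mul(Z, SSZ))))))))))))
  [26] S(S(S(S(S(S(S(S(S(S(mul(Z, SSZ)))))))))))
  [27] S^10(Z)

Term B:
  start: mul(add(add(SZ, SZ), add(Z, Z)), add(add(SZ, Z), mul(SSZ, SSZ)))
  [1] mul(add(S(add(Z, SZ)), add(Z, Z)), add(add(SZ, Z), mul(SSZ, SSZ)))
  [2] mul(S(add(add(Z, SZ), add(Z, Z))), add(add(SZ, Z), mul(SSZ, SSZ)))
  [3] add(add(add(SZ, Z), mul(SSZ, SSZ)), mul(add(add(Z, SZ), add(Z, Z)), add(add(SZ, Z), mul(SSZ, SSZ))))
  [4] add(add(S(add(Z, Z)), mul(SSZ, SSZ)), mul(add(add(Z, SZ), add(Z, Z)), add(add(SZ, Z), mul(SSZ, SSZ))))
  [5] add(S(add(add(Z, Z), mul(SSZ, SSZ))), mul(add(add(Z, SZ), add(Z, Z)), add(add(SZ, Z), mul(SSZ, SSZ))))
  [6] S(add(add(add(Z, Z), mul(SSZ, SSZ)), mul(add(add(Z, SZ), add(Z, Z)), add(add(SZ, Z), mul(SSZ, SSZ)))))
  [7] S(add(add(Z, mul(SSZ, SSZ)), mul(add(add(Z, SZ), add(Z, Z)), add(add(SZ, Z), mul(SSZ, SSZ)))))
  [8] S(add(mul(SSZ, SSZ), mul(add(add(Z, SZ), add(Z, Z)), add(add(SZ, Z), mul(SSZ, SSZ)))))
  [9] S(add(add(SSZ, mul(SZ, SSZ)), mul(add(add(Z, SZ), add(Z, Z)), add(add(SZ, Z), mul(SSZ, SSZ)))))
  [10] S(add(S(add(SZ, mul(SZ, SSZ))), mul(add(add(Z, SZ), add(Z, Z)), add(add(SZ, Z), mul(SSZ, SSZ)))))
  [11] S(S(add(add(SZ, mul(SZ, SSZ)), mul(add(add(Z, SZ), add(Z, Z)), add(add(SZ, Z), mul(SSZ, SSZ))))))
  [12] S(S(add(S(add(Z, mul(SZ, SSZ))), mul(add(add(Z, SZ), add(Z, Z)), add(add(SZ, Z), mul(SSZ, SSZ))))))
  [13] S(S(S(add(add(Z, mul(SZ, SSZ)), mul(add(add(Z, SZ), add(Z, Z)), add(add(SZ, Z), mul(SSZ, SSZ)))))))
  [14] S(S(S(add(mul(SZ, SSZ), mul(add(add(Z, SZ), add(Z, Z)), add(add(SZ, Z), mul(SSZ, SSZ)))))))
  [15] S(S(S(add(add(SSZ, mul(Z, SSZ)), mul(add(add(Z, SZ), add(Z, Z)), add(add(SZ, Z), mul(SSZ, SSZ)))))))
  [16] S(S(S(add(S(add(SZ, mul(Z, SSZ))), mul(add(add(Z, SZ), add(Z, Z)), add(add(SZ, Z), mul(SSZ, SSZ)))))))
  [17] S(S(S(S(add(add(SZ, mul(Z, SSZ)), mul(add(add(Z, SZ), add(Z, Z)), add(add(SZ, Z), mul(SSZ, SSZ))))))))
  [18] S(S(S(S(add(S(add(Z, mul(Z, SSZ))), mul(add(add(Z, SZ), add(Z, Z)), add(add(SZ, Z), mul(SSZ, SSZ))))))))
  [19] S(S(S(S(S(add(add(Z, mul(Z, SSZ)), mul(add(add(Z, SZ), add(Z, Z)), add(add(SZ, Z), mul(SSZ, SSZ)))))))))
  [20] S(S(S(S(S(add(mul(Z, SSZ), mul(add(add(Z, SZ), add(Z, Z)), add(add(SZ, Z), mul(SSZ, SSZ)))))))))
  [21] S(S(S(S(S(add(Z, mul(add(add(Z, SZ), add(Z, Z)), add(add(SZ, Z), mul(SSZ, SSZ)))))))))
  [22] S(S(S(S(S(mul(add(add(Z, SZ), add(Z, Z)), add(add(SZ, Z), mul(SSZ, SSZ))))))))
  [23] S(S(S(S(S(mul(add(SZ, add(Z, Z)), add(add(SZ, Z), mul(SSZ, SSZ))))))))
  [24] S(S(S(S(S(mul(S(add(Z, add(Z, Z))), add(add(SZ, Z), mul(SSZ, SSZ))))))))
  [25] S(S(S(S(S(add(add(add(SZ, Z), mul(SSZ, SSZ)), mul(add(Z, add(Z, Z)), add(add(SZ, Z), mul(SSZ, SSZ)))))))))
  [26] S(S(S(S(S(add(add(S(add(Z, Z)), mul(SSZ, SSZ)), mul(add(Z, add(Z, Z)), add(add(SZ, Z), mul(SSZ, SSZ)))))))))
  [27] S(S(S(S(S(add(S(add(add(Z, Z), mul(SSZ, SSZ))), mul(add(Z, add(Z, Z)), add(add(SZ, Z), mul(SSZ, SSZ)))))))))
  [28] S(S(S(S(S(S(add(add(add(Z, Z), mul(SSZ, SSZ)), mul(add(Z, add(Z, Z)), add(add(SZ, Z), mul(SSZ, SSZ))))))))))
  [29] S(S(S(S(S(S(add(add(Z, mul(SSZ, SSZ)), mul(add(Z, add(Z, Z)), add(add(SZ, Z), mul(SSZ, SSZ))))))))))
  [30] S(S(S(S(S(S(add(mul(SSZ, SSZ), mul(add(Z, add(Z, Z)), add(add(SZ, Z), mul(SSZ, SSZ))))))))))
  [31] S(S(S(S(S(S(add(add(SSZ, mul(SZ, SSZ)), mul(add(Z, add(Z, Z)), add(add(SZ, Z), mul(SSZ, SSZ))))))))))
  [32] S(S(S(S(S(S(add(S(add(SZ, mul(SZ, SSZ))), mul(add(Z, add(Z, Z)), add(add(SZ, Z), mul(SSZ, SSZ))))))))))
  [33] S(S(S(S(S(S(S(add(add(SZ, mul(SZ, SSZ)), mul(add(Z, add(Z, Z)), add(add(SZ, Z), mul(SSZ, SSZ)))))))))))
  [34] S(S(S(S(S(S(S(add(S(add(Z, mul(SZ, SSZ))), mul(add(Z, add(Z, Z)), add(add(SZ, Z), mul(SSZ, SSZ)))))))))))
  [35] S(S(S(S(S(S(S(S(add(add(Z, mul(SZ, SSZ)), mul(add(Z, add(Z, Z)), add(add(SZ, Z), mul(SSZ, SSZ))))))))))))
  [36] S(S(S(S(S(S(S(S(add(mul(SZ, SSZ), mul(add(Z, add(Z, Z)), add(add(SZ, Z), mul(SSZ, SSZ))))))))))))
  [37] S(S(S(S(S(S(S(S(add(add(SSZ, mul(Z, SSZ)), mul(add(Z, add(Z, Z)), add(add(SZ, Z), mul(SSZ, SSZ))))))))))))
  [38] S(S(S(S(S(S(S(S(add(S(add(SZ, mul(Z, SSZ))), mul(add(Z, add(Z, Z)), add(add(SZ, Z), mul(SSZ, SSZ))))))))))))
  [39] S(S(S(S(S(S(S(S(S(add(add(SZ, mul(Z, SSZ)), mul(add(Z, add(Z, Z)), add(add(SZ, Z), mul(SSZ, SSZ)))))))))))))
  [40] S(S(S(S(S(S(S(S(S(add(S(add(Z, mul(Z, SSZ))), mul(add(Z, add(Z, Z)), add(add(SZ, Z), mul(SSZ, SSZ)))))))))))))
  [41] S(S(S(S(S(S(S(S(S(S(add(add(Z, mul(Z, SSZ)), mul(add(Z, add(Z, Z)), add(add(SZ, Z), mul(SSZ, SSZ))))))))))))))
  [42] S(S(S(S(S(S(S(S(S(S(add(mul(Z, SSZ), mul(add(Z, add(Z, Z)), add(add(SZ, Z), mul(SSZ, SSZ))))))))))))))
  [43] S(S(S(S(S(S(S(S(S(S(add(Z, mul(add(Z, add(Z, Z)), add(add(SZ, Z), mul(SSZ, SSZ))))))))))))))
  [44] S(S(S(S(S(S(S(S(S(S(mul(add(Z, add(Z, Z)), add(add(SZ, Z), mul(SSZ, SSZ)))))))))))))
  [45] S(S(S(S(S(S(S(S(S(S(mul(add(Z, Z), add(add(SZ, Z), mul(SSZ, SSZ)))))))))))))
  [46] S(S(S(S(S(S(S(S(S(S(mul(Z, add(add(SZ, Z), mul(SSZ, SSZ)))))))))))))
  [47] S^10(Z)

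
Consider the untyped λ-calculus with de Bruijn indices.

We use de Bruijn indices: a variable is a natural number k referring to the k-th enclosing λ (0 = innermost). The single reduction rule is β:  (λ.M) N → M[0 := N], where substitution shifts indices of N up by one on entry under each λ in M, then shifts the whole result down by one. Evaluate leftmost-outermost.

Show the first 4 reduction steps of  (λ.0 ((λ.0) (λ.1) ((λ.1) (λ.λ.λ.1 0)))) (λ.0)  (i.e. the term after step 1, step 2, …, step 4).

Answer: after 4 steps: λ.0

Working:
  start: (λ.0 ((λ.0) (λ.1) ((λ.1) (λ.λ.λ.1 0)))) (λ.0)
  →1  (λ.0) ((λ.0) (λ.λ.0) ((λ.λ.0) (λ.λ.λ.1 0)))
  →2  (λ.0) (λ.λ.0) ((λ.λ.0) (λ.λ.λ.1 0))
  →3  (λ.λ.0) ((λ.λ.0) (λ.λ.λ.1 0))
  →4  λ.0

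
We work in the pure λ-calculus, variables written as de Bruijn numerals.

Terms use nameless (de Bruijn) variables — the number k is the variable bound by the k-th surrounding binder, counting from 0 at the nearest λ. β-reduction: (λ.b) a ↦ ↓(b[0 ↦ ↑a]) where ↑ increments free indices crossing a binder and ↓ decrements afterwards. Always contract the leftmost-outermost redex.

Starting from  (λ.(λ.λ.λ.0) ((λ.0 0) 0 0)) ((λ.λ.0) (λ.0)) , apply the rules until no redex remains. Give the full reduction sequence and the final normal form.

Answer: normal form = λ.λ.0  (in 2 steps)

Reduction:
  start: (λ.(λ.λ.λ.0) ((λ.0 0) 0 0)) ((λ.λ.0) (λ.0))
  step 1: (λ.λ.λ.0) ((λ.0 0) ((λ.λ.0) (λ.0)) ((λ.λ.0) (λ.0)))
  step 2: λ.λ.0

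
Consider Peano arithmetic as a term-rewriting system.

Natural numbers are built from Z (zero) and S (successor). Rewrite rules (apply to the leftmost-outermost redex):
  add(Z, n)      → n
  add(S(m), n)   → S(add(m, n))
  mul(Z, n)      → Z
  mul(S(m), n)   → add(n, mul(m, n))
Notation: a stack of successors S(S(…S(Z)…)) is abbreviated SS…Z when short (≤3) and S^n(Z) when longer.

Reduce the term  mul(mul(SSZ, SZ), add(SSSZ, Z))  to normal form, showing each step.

  start: mul(mul(SSZ, SZ), add(SSSZ, Z))
  →1  mul(add(SZ, mul(SZ, SZ)), add(SSSZ, Z))
  →2  mul(S(add(Z, mul(SZ, SZ))), add(SSSZ, Z))
  →3  add(add(SSSZ, Z), mul(add(Z, mul(SZ, SZ)), add(SSSZ, Z)))
  →4  add(S(add(SSZ, Z)), mul(add(Z, mul(SZ, SZ)), add(SSSZ, Z)))
  →5  S(add(add(SSZ, Z), mul(add(Z, mul(SZ, SZ)), add(SSSZ, Z))))
  →6  S(add(S(add(SZ, Z)), mul(add(Z, mul(SZ, SZ)), add(SSSZ, Z))))
  →7  S(S(add(add(SZ, Z), mul(add(Z, mul(SZ, SZ)), add(SSSZ, Z)))))
  →8  S(S(add(S(add(Z, Z)), mul(add(Z, mul(SZ, SZ)), add(SSSZ, Z)))))
  →9  S(S(S(add(add(Z, Z), mul(add(Z, mul(SZ, SZ)), add(SSSZ, Z))))))
  →10  S(S(S(add(Z, mul(add(Z, mul(SZ, SZ)), add(SSSZ, Z))))))
  →11  S(S(S(mul(add(Z, mul(SZ, SZ)), add(SSSZ, Z)))))
  →12  S(S(S(mul(mul(SZ, SZ), add(SSSZ, Z)))))
  →13  S(S(S(mul(add(SZ, mul(Z, SZ)), add(SSSZ, Z)))))
  →14  S(S(S(mul(S(add(Z, mul(Z, SZ))), add(SSSZ, Z)))))
  →15  S(S(S(add(add(SSSZ, Z), mul(add(Z, mul(Z, SZ)), add(SSSZ, Z))))))
  →16  S(S(S(add(S(add(SSZ, Z)), mul(add(Z, mul(Z, SZ)), add(SSSZ, Z))))))
  →17  S(S(S(S(add(add(SSZ, Z), mul(add(Z, mul(Z, SZ)), add(SSSZ, Z)))))))
  →18  S(S(S(S(add(S(add(SZ, Z)), mul(add(Z, mul(Z, SZ)), add(SSSZ, Z)))))))
  →19  S(S(S(S(S(add(add(SZ, Z), mul(add(Z, mul(Z, SZ)), add(SSSZ, Z))))))))
  →20  S(S(S(S(S(add(S(add(Z, Z)), mul(add(Z, mul(Z, SZ)), add(SSSZ, Z))))))))
  →21  S(S(S(S(S(S(add(add(Z, Z), mul(add(Z, mul(Z, SZ)), add(SSSZ, Z)))))))))
  →22  S(S(S(S(S(S(add(Z, mul(add(Z, mul(Z, SZ)), add(SSSZ, Z)))))))))
  →23  S(S(S(S(S(S(mul(add(Z, mul(Z, SZ)), add(SSSZ, Z))))))))
  →24  S(S(S(S(S(S(mul(mul(Z, SZ), add(SSSZ, Z))))))))
  →25  S(S(S(S(S(S(mul(Z, add(SSSZ, Z))))))))
  →26  S^6(Z)

Answer: normal form = S^6(Z)  (in 26 steps)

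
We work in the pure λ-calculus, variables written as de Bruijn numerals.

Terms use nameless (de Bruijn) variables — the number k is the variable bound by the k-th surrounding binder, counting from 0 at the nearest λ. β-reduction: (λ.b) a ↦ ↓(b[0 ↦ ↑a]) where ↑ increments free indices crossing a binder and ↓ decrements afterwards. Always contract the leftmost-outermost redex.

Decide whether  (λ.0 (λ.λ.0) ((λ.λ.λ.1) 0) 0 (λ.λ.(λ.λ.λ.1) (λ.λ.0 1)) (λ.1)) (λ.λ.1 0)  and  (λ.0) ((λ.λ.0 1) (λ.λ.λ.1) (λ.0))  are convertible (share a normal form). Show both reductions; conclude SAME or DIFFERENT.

Answer: SAME — A ⇓ λ.λ.λ.1, B ⇓ λ.λ.λ.1

Working:
Term A:
  start: (λ.0 (λ.λ.0) ((λ.λ.λ.1) 0) 0 (λ.λ.(λ.λ.λ.1) (λ.λ.0 1)) (λ.1)) (λ.λ.1 0)
  →1  (λ.λ.1 0) (λ.λ.0) ((λ.λ.λ.1) (λ.λ.1 0)) (λ.λ.1 0) (λ.λ.(λ.λ.λ.1) (λ.λ.0 1)) (λ.λ.λ.1 0)
  →2  (λ.(λ.λ.0) 0) ((λ.λ.λ.1) (λ.λ.1 0)) (λ.λ.1 0) (λ.λ.(λ.λ.λ.1) (λ.λ.0 1)) (λ.λ.λ.1 0)
  →3  (λ.λ.0) ((λ.λ.λ.1) (λ.λ.1 0)) (λ.λ.1 0) (λ.λ.(λ.λ.λ.1) (λ.λ.0 1)) (λ.λ.λ.1 0)
  →4  (λ.0) (λ.λ.1 0) (λ.λ.(λ.λ.λ.1) (λ.λ.0 1)) (λ.λ.λ.1 0)
  →5  (λ.λ.1 0) (λ.λ.(λ.λ.λ.1) (λ.λ.0 1)) (λ.λ.λ.1 0)
  →6  (λ.(λ.λ.(λ.λ.λ.1) (λ.λ.0 1)) 0) (λ.λ.λ.1 0)
  →7  (λ.λ.(λ.λ.λ.1) (λ.λ.0 1)) (λ.λ.λ.1 0)
  →8  λ.(λ.λ.λ.1) (λ.λ.0 1)
  →9  λ.λ.λ.1

Term B:
  start: (λ.0) ((λ.λ.0 1) (λ.λ.λ.1) (λ.0))
  →1  (λ.λ.0 1) (λ.λ.λ.1) (λ.0)
  →2  (λ.0 (λ.λ.λ.1)) (λ.0)
  →3  (λ.0) (λ.λ.λ.1)
  →4  λ.λ.λ.1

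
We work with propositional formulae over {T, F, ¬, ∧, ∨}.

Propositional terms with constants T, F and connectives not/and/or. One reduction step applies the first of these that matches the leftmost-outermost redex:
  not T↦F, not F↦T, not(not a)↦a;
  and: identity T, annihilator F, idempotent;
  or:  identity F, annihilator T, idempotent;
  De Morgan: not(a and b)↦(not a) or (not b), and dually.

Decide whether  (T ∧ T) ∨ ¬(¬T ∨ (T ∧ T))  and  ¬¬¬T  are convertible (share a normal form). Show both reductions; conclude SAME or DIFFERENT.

Term A:
  start: (T ∧ T) ∨ ¬(¬T ∨ (T ∧ T))
  [1] T ∨ ¬(¬T ∨ (T ∧ T))
  [2] T

Term B:
  start: ¬¬¬T
  [1] ¬T
  [2] F

Answer: DIFFERENT — A ⇓ T, B ⇓ F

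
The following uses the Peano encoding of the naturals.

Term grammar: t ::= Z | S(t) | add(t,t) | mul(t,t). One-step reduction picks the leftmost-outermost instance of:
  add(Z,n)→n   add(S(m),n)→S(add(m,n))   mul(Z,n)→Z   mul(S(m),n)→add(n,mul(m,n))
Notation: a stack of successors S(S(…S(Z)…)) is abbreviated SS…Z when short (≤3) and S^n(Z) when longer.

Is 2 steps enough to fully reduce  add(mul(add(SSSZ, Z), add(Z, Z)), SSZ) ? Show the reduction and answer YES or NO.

Answer: NO — after 2 steps the term is add(add(add(Z, Z), mul(add(SSZ, Z), add(Z, Z))), SSZ), not yet normal

Working:
  start: add(mul(add(SSSZ, Z), add(Z, Z)), SSZ)
  step 1: add(mul(S(add(SSZ, Z)), add(Z, Z)), SSZ)
  step 2: add(add(add(Z, Z), mul(add(SSZ, Z), add(Z, Z))), SSZ)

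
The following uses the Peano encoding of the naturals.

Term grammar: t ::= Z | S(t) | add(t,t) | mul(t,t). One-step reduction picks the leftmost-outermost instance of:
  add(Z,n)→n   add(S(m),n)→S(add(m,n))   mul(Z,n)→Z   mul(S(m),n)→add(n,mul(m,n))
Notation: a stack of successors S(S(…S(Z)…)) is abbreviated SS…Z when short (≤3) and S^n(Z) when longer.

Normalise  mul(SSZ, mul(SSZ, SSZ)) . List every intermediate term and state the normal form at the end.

Answer: normal form = S^8(Z)  (in 31 steps)

Derivation:
  start: mul(SSZ, mul(SSZ, SSZ))
  [1] add(mul(SSZ, SSZ), mul(SZ, mul(SSZ, SSZ)))
  [2] add(add(SSZ, mul(SZ, SSZ)), mul(SZ, mul(SSZ, SSZ)))
  [3] add(S(add(SZ, mul(SZ, SSZ))), mul(SZ, mul(SSZ, SSZ)))
  [4] S(add(add(SZ, mul(SZ, SSZ)), mul(SZ, mul(SSZ, SSZ))))
  [5] S(add(S(add(Z, mul(SZ, SSZ))), mul(SZ, mul(SSZ, SSZ))))
  [6] S(S(add(add(Z, mul(SZ, SSZ)), mul(SZ, mul(SSZ, SSZ)))))
  [7] S(S(add(mul(SZ, SSZ), mul(SZ, mul(SSZ, SSZ)))))
  [8] S(S(add(add(SSZ, mul(Z, SSZ)), mul(SZ, mul(SSZ, SSZ)))))
  [9] S(S(add(S(add(SZ, mul(Z, SSZ))), mul(SZ, mul(SSZ, SSZ)))))
  [10] S(S(S(add(add(SZ, mul(Z, SSZ)), mul(SZ, mul(SSZ, SSZ))))))
  [11] S(S(S(add(S(add(Z, mul(Z, SSZ))), mul(SZ, mul(SSZ, SSZ))))))
  [12] S(S(S(S(add(add(Z, mul(Z, SSZ)), mul(SZ, mul(SSZ, SSZ)))))))
  [13] S(S(S(S(add(mul(Z, SSZ), mul(SZ, mul(SSZ, SSZ)))))))
  [14] S(S(S(S(add(Z, mul(SZ, mul(SSZ, SSZ)))))))
  [15] S(S(S(S(mul(SZ, mul(SSZ, SSZ))))))
  [16] S(S(S(S(add(mul(SSZ, SSZ), mul(Z, mul(SSZ, SSZ)))))))
  [17] S(S(S(S(add(add(SSZ, mul(SZ, SSZ)), mul(Z, mul(SSZ, SSZ)))))))
  [18] S(S(S(S(add(S(add(SZ, mul(SZ, SSZ))), mul(Z, mul(SSZ, SSZ)))))))
  [19] S(S(S(S(S(add(add(SZ, mul(SZ, SSZ)), mul(Z, mul(SSZ, SSZ))))))))
  [20] S(S(S(S(S(add(S(add(Z, mul(SZ, SSZ))), mul(Z, mul(SSZ, SSZ))))))))
  [21] S(S(S(S(S(S(add(add(Z, mul(SZ, SSZ)), mul(Z, mul(SSZ, SSZ)))))))))
  [22] S(S(S(S(S(S(add(mul(SZ, SSZ), mul(Z, mul(SSZ, SSZ)))))))))
  [23] S(S(S(S(S(S(add(add(SSZ, mul(Z, SSZ)), mul(Z, mul(SSZ, SSZ)))))))))
  [24] S(S(S(S(S(S(add(S(add(SZ, mul(Z, SSZ))), mul(Z, mul(SSZ, SSZ)))))))))
  [25] S(S(S(S(S(S(S(add(add(SZ, mul(Z, SSZ)), mul(Z, mul(SSZ, SSZ))))))))))
  [26] S(S(S(S(S(S(S(add(S(add(Z, mul(Z, SSZ))), mul(Z, mul(SSZ, SSZ))))))))))
  [27] S(S(S(S(S(S(S(S(add(add(Z, mul(Z, SSZ)), mul(Z, mul(SSZ, SSZ)))))))))))
  [28] S(S(S(S(S(S(S(S(add(mul(Z, SSZ), mul(Z, mul(SSZ, SSZ)))))))))))
  [29] S(S(S(S(S(S(S(S(add(Z, mul(Z, mul(SSZ, SSZ)))))))))))
  [30] S(S(S(S(S(S(S(S(mul(Z, mul(SSZ, SSZ))))))))))
  [31] S^8(Z)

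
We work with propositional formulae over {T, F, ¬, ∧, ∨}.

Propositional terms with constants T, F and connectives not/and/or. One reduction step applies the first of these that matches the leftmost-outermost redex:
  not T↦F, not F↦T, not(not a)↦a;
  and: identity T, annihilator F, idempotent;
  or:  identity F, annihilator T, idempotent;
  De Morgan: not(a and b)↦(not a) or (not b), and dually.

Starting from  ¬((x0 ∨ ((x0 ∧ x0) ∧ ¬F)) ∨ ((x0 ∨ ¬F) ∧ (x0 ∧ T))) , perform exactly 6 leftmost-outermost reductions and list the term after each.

Answer: after 6 steps: (¬x0 ∧ (¬x0 ∨ F)) ∧ ¬((x0 ∨ ¬F) ∧ (x0 ∧ T))

Reduction:
  start: ¬((x0 ∨ ((x0 ∧ x0) ∧ ¬F)) ∨ ((x0 ∨ ¬F) ∧ (x0 ∧ T)))
  [1] ¬(x0 ∨ ((x0 ∧ x0) ∧ ¬F)) ∧ ¬((x0 ∨ ¬F) ∧ (x0 ∧ T))
  [2] (¬x0 ∧ ¬((x0 ∧ x0) ∧ ¬F)) ∧ ¬((x0 ∨ ¬F) ∧ (x0 ∧ T))
  [3] (¬x0 ∧ (¬(x0 ∧ x0) ∨ ¬¬F)) ∧ ¬((x0 ∨ ¬F) ∧ (x0 ∧ T))
  [4] (¬x0 ∧ ((¬x0 ∨ ¬x0) ∨ ¬¬F)) ∧ ¬((x0 ∨ ¬F) ∧ (x0 ∧ T))
  [5] (¬x0 ∧ (¬x0 ∨ ¬¬F)) ∧ ¬((x0 ∨ ¬F) ∧ (x0 ∧ T))
  [6] (¬x0 ∧ (¬x0 ∨ F)) ∧ ¬((x0 ∨ ¬F) ∧ (x0 ∧ T))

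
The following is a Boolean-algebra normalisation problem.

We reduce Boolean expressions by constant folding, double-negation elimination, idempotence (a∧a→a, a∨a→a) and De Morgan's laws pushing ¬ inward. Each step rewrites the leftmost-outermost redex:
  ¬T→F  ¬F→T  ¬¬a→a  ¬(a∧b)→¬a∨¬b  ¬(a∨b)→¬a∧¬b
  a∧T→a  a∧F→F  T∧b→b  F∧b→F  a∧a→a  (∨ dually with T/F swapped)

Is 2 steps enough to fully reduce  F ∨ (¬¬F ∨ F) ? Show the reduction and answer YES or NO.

Answer: NO — after 2 steps the term is ¬¬F, not yet normal

Working:
  start: F ∨ (¬¬F ∨ F)
  →1  ¬¬F ∨ F
  →2  ¬¬F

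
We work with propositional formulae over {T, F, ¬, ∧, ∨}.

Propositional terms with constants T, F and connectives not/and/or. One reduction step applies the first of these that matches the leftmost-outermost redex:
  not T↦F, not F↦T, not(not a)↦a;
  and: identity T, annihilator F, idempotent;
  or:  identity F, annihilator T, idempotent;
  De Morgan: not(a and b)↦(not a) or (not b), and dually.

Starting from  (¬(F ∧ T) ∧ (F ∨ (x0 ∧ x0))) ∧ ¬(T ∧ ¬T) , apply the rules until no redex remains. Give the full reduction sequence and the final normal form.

  start: (¬(F ∧ T) ∧ (F ∨ (x0 ∧ x0))) ∧ ¬(T ∧ ¬T)
  [1] ((¬F ∨ ¬T) ∧ (F ∨ (x0 ∧ x0))) ∧ ¬(T ∧ ¬T)
  [2] ((T ∨ ¬T) ∧ (F ∨ (x0 ∧ x0))) ∧ ¬(T ∧ ¬T)
  [3] (T ∧ (F ∨ (x0 ∧ x0))) ∧ ¬(T ∧ ¬T)
  [4] (F ∨ (x0 ∧ x0)) ∧ ¬(T ∧ ¬T)
  [5] (x0 ∧ x0) ∧ ¬(T ∧ ¬T)
  [6] x0 ∧ ¬(T ∧ ¬T)
  [7] x0 ∧ (¬T ∨ ¬¬T)
  [8] x0 ∧ (F ∨ ¬¬T)
  [9] x0 ∧ ¬¬T
  [10] x0 ∧ T
  [11] x0

Answer: normal form = x0  (in 11 steps)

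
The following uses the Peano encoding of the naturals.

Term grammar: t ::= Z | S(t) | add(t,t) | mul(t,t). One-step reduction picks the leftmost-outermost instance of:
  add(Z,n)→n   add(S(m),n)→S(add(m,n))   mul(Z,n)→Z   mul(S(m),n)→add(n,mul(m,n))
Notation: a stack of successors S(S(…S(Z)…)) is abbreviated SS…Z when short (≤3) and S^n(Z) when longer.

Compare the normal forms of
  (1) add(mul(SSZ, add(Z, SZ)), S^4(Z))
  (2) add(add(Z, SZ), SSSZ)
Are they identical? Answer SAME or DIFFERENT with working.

Answer: DIFFERENT — A ⇓ S^6(Z), B ⇓ S^4(Z)

Reduction:
Term A:
  start: add(mul(SSZ, add(Z, SZ)), S^4(Z))
  step 1: add(add(add(Z, SZ), mul(SZ, add(Z, SZ))), S^4(Z))
  step 2: add(add(SZ, mul(SZ, add(Z, SZ))), S^4(Z))
  step 3: add(S(add(Z, mul(SZ, add(Z, SZ)))), S^4(Z))
  step 4: S(add(add(Z, mul(SZ, add(Z, SZ))), S^4(Z)))
  step 5: S(add(mul(SZ, add(Z, SZ)), S^4(Z)))
  step 6: S(add(add(add(Z, SZ), mul(Z, add(Z, SZ))), S^4(Z)))
  step 7: S(add(add(SZ, mul(Z, add(Z, SZ))), S^4(Z)))
  step 8: S(add(S(add(Z, mul(Z, add(Z, SZ)))), S^4(Z)))
  step 9: S(S(add(add(Z, mul(Z, add(Z, SZ))), S^4(Z))))
  step 10: S(S(add(mul(Z, add(Z, SZ)), S^4(Z))))
  step 11: S(S(add(Z, S^4(Z))))
  step 12: S^6(Z)

Term B:
  start: add(add(Z, SZ), SSSZ)
  step 1: add(SZ, SSSZ)
  step 2: S(add(Z, SSSZ))
  step 3: S^4(Z)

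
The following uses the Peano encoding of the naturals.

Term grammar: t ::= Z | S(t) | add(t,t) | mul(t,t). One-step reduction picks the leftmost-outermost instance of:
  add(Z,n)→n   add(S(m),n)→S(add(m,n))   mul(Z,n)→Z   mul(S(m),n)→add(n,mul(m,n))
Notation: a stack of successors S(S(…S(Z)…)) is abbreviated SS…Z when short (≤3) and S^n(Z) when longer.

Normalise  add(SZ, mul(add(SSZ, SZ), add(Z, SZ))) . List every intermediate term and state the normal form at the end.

  start: add(SZ, mul(add(SSZ, SZ), add(Z, SZ)))
  →1  S(add(Z, mul(add(SSZ, SZ), add(Z, SZ))))
  →2  S(mul(add(SSZ, SZ), add(Z, SZ)))
  →3  S(mul(S(add(SZ, SZ)), add(Z, SZ)))
  →4  S(add(add(Z, SZ), mul(add(SZ, SZ), add(Z, SZ))))
  →5  S(add(SZ, mul(add(SZ, SZ), add(Z, SZ))))
  →6  S(S(add(Z, mul(add(SZ, SZ), add(Z, SZ)))))
  →7  S(S(mul(add(SZ, SZ), add(Z, SZ))))
  →8  S(S(mul(S(add(Z, SZ)), add(Z, SZ))))
  →9  S(S(add(add(Z, SZ), mul(add(Z, SZ), add(Z, SZ)))))
  →10  S(S(add(SZ, mul(add(Z, SZ), add(Z, SZ)))))
  →11  S(S(S(add(Z, mul(add(Z, SZ), add(Z, SZ))))))
  →12  S(S(S(mul(add(Z, SZ), add(Z, SZ)))))
  →13  S(S(S(mul(SZ, add(Z, SZ)))))
  →14  S(S(S(add(add(Z, SZ), mul(Z, add(Z, SZ))))))
  →15  S(S(S(add(SZ, mul(Z, add(Z, SZ))))))
  →16  S(S(S(S(add(Z, mul(Z, add(Z, SZ)))))))
  →17  S(S(S(S(mul(Z, add(Z, SZ))))))
  →18  S^4(Z)

Answer: normal form = S^4(Z)  (in 18 steps)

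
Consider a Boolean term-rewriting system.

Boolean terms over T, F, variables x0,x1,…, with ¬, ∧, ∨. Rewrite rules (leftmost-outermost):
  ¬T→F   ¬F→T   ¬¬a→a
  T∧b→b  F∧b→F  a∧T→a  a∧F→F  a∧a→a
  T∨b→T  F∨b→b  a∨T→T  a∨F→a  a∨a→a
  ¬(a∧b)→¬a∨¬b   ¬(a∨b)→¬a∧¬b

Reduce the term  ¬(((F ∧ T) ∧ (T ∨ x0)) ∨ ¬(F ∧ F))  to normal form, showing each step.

Answer: normal form = F  (in 9 steps)

Reduction:
  start: ¬(((F ∧ T) ∧ (T ∨ x0)) ∨ ¬(F ∧ F))
  step 1: ¬((F ∧ T) ∧ (T ∨ x0)) ∧ ¬¬(F ∧ F)
  step 2: (¬(F ∧ T) ∨ ¬(T ∨ x0)) ∧ ¬¬(F ∧ F)
  step 3: ((¬F ∨ ¬T) ∨ ¬(T ∨ x0)) ∧ ¬¬(F ∧ F)
  step 4: ((T ∨ ¬T) ∨ ¬(T ∨ x0)) ∧ ¬¬(F ∧ F)
  step 5: (T ∨ ¬(T ∨ x0)) ∧ ¬¬(F ∧ F)
  step 6: T ∧ ¬¬(F ∧ F)
  step 7: ¬¬(F ∧ F)
  step 8: F ∧ F
  step 9: F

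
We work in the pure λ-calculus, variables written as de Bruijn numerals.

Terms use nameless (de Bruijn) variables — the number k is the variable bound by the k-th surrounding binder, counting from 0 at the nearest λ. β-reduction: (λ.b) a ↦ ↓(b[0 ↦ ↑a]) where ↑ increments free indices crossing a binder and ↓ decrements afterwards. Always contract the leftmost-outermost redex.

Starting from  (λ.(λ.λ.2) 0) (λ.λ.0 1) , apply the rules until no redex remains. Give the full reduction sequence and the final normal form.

  start: (λ.(λ.λ.2) 0) (λ.λ.0 1)
  →1  (λ.λ.λ.λ.0 1) (λ.λ.0 1)
  →2  λ.λ.λ.0 1

Answer: normal form = λ.λ.λ.0 1  (in 2 steps)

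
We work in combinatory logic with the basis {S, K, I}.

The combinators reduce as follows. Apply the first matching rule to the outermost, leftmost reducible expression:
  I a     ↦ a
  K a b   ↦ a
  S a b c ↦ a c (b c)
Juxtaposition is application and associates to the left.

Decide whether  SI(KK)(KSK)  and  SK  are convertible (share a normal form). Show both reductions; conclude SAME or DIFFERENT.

Term A:
  start: SI(KK)(KSK)
  step 1: I(KSK)(KK(KSK))
  step 2: KSK(KK(KSK))
  step 3: S(KK(KSK))
  step 4: SK

Term B:
  start: SK

Answer: SAME — A ⇓ SK, B ⇓ SK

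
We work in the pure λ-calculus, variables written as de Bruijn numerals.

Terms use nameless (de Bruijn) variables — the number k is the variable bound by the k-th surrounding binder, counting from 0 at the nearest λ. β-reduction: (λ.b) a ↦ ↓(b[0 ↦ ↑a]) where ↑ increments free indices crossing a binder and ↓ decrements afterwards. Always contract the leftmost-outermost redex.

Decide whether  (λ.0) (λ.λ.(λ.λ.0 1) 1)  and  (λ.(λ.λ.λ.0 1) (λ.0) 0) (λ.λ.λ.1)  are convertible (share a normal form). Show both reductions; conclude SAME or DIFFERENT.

Term A:
  start: (λ.0) (λ.λ.(λ.λ.0 1) 1)
  →1  λ.λ.(λ.λ.0 1) 1
  →2  λ.λ.λ.0 2

Term B:
  start: (λ.(λ.λ.λ.0 1) (λ.0) 0) (λ.λ.λ.1)
  →1  (λ.λ.λ.0 1) (λ.0) (λ.λ.λ.1)
  →2  (λ.λ.0 1) (λ.λ.λ.1)
  →3  λ.0 (λ.λ.λ.1)

Answer: DIFFERENT — A ⇓ λ.λ.λ.0 2, B ⇓ λ.0 (λ.λ.λ.1)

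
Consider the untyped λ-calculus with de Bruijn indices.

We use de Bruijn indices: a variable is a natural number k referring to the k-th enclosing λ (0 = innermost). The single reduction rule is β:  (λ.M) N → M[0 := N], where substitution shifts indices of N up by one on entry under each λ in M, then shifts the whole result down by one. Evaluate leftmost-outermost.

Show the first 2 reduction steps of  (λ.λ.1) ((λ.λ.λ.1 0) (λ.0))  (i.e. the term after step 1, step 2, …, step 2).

  start: (λ.λ.1) ((λ.λ.λ.1 0) (λ.0))
  →1  λ.(λ.λ.λ.1 0) (λ.0)
  →2  λ.λ.λ.1 0

Answer: after 2 steps: λ.λ.λ.1 0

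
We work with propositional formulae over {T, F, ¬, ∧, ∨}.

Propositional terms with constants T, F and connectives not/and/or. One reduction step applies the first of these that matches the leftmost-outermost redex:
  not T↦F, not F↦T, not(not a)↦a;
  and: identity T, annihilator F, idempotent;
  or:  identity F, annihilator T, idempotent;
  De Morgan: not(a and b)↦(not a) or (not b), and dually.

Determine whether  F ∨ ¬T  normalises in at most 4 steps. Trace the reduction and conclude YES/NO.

Answer: YES — reaches normal form F in 2 ≤ 4 steps

Derivation:
  start: F ∨ ¬T
  [1] ¬T
  [2] F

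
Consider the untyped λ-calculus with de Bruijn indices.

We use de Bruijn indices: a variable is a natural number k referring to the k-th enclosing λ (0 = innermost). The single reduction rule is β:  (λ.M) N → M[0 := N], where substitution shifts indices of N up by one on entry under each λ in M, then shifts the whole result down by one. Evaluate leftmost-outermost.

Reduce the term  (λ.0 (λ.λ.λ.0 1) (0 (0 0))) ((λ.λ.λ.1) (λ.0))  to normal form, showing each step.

  start: (λ.0 (λ.λ.λ.0 1) (0 (0 0))) ((λ.λ.λ.1) (λ.0))
  →1  (λ.λ.λ.1) (λ.0) (λ.λ.λ.0 1) ((λ.λ.λ.1) (λ.0) ((λ.λ.λ.1) (λ.0) ((λ.λ.λ.1) (λ.0))))
  →2  (λ.λ.1) (λ.λ.λ.0 1) ((λ.λ.λ.1) (λ.0) ((λ.λ.λ.1) (λ.0) ((λ.λ.λ.1) (λ.0))))
  →3  (λ.λ.λ.λ.0 1) ((λ.λ.λ.1) (λ.0) ((λ.λ.λ.1) (λ.0) ((λ.λ.λ.1) (λ.0))))
  →4  λ.λ.λ.0 1

Answer: normal form = λ.λ.λ.0 1  (in 4 steps)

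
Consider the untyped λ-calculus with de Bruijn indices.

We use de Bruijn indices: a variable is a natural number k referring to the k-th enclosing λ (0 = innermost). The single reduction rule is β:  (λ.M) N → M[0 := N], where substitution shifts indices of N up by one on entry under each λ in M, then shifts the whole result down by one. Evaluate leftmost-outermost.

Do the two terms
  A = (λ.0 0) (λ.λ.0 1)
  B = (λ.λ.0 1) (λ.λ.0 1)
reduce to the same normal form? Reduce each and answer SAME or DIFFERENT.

Term A:
  start: (λ.0 0) (λ.λ.0 1)
  →1  (λ.λ.0 1) (λ.λ.0 1)
  →2  λ.0 (λ.λ.0 1)

Term B:
  start: (λ.λ.0 1) (λ.λ.0 1)
  →1  λ.0 (λ.λ.0 1)

Answer: SAME — A ⇓ λ.0 (λ.λ.0 1), B ⇓ λ.0 (λ.λ.0 1)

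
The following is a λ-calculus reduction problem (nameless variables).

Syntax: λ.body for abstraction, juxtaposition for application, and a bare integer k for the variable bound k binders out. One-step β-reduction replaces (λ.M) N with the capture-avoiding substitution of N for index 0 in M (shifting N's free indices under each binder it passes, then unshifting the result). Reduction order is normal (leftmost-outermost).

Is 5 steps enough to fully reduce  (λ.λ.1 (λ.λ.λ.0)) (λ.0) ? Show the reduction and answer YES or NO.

Answer: YES — reaches normal form λ.λ.λ.λ.0 in 2 ≤ 5 steps

Derivation:
  start: (λ.λ.1 (λ.λ.λ.0)) (λ.0)
  →1  λ.(λ.0) (λ.λ.λ.0)
  →2  λ.λ.λ.λ.0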